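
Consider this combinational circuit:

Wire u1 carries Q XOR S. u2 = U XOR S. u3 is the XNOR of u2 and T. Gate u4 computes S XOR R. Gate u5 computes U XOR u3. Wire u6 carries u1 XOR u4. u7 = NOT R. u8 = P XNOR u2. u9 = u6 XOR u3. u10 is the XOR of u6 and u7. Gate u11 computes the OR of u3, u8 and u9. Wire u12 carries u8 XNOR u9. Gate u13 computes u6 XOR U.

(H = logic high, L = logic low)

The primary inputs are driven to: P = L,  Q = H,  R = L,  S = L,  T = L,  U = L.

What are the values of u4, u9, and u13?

u4 = L  u9 = L  u13 = H

u1 = Q XOR S = H XOR L = H
u2 = U XOR S = L XOR L = L
u3 = u2 XNOR T = L XNOR L = H
u4 = S XOR R = L XOR L = L
u6 = u1 XOR u4 = H XOR L = H
u9 = u6 XOR u3 = H XOR H = L
u13 = u6 XOR U = H XOR L = H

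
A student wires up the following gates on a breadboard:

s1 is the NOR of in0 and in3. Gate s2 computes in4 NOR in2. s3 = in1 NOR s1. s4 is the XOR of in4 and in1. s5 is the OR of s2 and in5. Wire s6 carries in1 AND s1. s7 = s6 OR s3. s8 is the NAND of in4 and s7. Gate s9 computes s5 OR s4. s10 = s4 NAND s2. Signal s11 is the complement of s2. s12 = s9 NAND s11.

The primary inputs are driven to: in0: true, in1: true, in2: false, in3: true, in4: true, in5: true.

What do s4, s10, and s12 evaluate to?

s4 = false, s10 = true, s12 = false

s2 = in4 NOR in2 = true NOR false = false
s4 = in4 XOR in1 = true XOR true = false
s5 = s2 OR in5 = false OR true = true
s9 = s5 OR s4 = true OR false = true
s10 = s4 NAND s2 = false NAND false = true
s11 = NOT s2 = NOT false = true
s12 = s9 NAND s11 = true NAND true = false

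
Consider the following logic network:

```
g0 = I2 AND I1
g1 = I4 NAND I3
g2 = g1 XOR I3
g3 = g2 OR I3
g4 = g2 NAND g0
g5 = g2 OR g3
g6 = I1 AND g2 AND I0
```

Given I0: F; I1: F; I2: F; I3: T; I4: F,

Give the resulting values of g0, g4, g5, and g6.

g0 = I2 AND I1 = F AND F = F
g1 = I4 NAND I3 = F NAND T = T
g2 = g1 XOR I3 = T XOR T = F
g3 = g2 OR I3 = F OR T = T
g4 = g2 NAND g0 = F NAND F = T
g5 = g2 OR g3 = F OR T = T
g6 = I1 AND g2 AND I0 = F AND F AND F = F

g0 = F  g4 = T  g5 = T  g6 = F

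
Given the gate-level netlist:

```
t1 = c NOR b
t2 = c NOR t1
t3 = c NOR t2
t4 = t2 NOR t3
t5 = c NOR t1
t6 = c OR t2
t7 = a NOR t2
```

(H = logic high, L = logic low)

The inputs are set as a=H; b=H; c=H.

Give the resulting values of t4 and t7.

t4 = H, t7 = L

t1 = c NOR b = H NOR H = L
t2 = c NOR t1 = H NOR L = L
t3 = c NOR t2 = H NOR L = L
t4 = t2 NOR t3 = L NOR L = H
t7 = a NOR t2 = H NOR L = L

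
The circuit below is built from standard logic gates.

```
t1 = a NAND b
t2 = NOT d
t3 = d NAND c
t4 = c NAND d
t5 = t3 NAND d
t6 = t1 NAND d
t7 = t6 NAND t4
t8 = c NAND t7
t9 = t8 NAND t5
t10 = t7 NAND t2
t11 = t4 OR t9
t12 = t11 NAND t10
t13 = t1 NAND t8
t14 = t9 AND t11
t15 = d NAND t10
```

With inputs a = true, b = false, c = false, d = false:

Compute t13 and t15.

t1 = a NAND b = true NAND false = true
t2 = NOT d = NOT false = true
t4 = c NAND d = false NAND false = true
t6 = t1 NAND d = true NAND false = true
t7 = t6 NAND t4 = true NAND true = false
t8 = c NAND t7 = false NAND false = true
t10 = t7 NAND t2 = false NAND true = true
t13 = t1 NAND t8 = true NAND true = false
t15 = d NAND t10 = false NAND true = true

t13 = false, t15 = true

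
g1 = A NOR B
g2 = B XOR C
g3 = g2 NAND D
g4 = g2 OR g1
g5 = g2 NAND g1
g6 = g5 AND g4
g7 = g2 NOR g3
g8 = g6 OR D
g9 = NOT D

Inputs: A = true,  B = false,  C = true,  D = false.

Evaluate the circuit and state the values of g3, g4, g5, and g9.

g1 = A NOR B = true NOR false = false
g2 = B XOR C = false XOR true = true
g3 = g2 NAND D = true NAND false = true
g4 = g2 OR g1 = true OR false = true
g5 = g2 NAND g1 = true NAND false = true
g9 = NOT D = NOT false = true

g3 = true  g4 = true  g5 = true  g9 = true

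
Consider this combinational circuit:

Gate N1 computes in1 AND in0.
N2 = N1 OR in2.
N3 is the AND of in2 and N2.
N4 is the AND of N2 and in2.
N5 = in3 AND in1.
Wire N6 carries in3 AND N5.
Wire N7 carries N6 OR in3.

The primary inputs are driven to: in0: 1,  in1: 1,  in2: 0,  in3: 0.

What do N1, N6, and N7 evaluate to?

N1 = in1 AND in0 = 1 AND 1 = 1
N5 = in3 AND in1 = 0 AND 1 = 0
N6 = in3 AND N5 = 0 AND 0 = 0
N7 = N6 OR in3 = 0 OR 0 = 0

N1 = 1  N6 = 0  N7 = 0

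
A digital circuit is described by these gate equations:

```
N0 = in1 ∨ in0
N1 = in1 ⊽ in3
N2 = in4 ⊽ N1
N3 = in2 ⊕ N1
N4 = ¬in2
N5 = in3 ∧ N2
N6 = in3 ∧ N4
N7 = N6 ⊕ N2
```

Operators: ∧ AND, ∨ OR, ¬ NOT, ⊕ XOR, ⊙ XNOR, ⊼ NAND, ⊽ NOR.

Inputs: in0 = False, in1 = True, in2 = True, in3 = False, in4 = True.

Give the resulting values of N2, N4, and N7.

N1 = in1 NOR in3 = True NOR False = False
N2 = in4 NOR N1 = True NOR False = False
N4 = NOT in2 = NOT True = False
N6 = in3 AND N4 = False AND False = False
N7 = N6 XOR N2 = False XOR False = False

N2 = False, N4 = False, N7 = False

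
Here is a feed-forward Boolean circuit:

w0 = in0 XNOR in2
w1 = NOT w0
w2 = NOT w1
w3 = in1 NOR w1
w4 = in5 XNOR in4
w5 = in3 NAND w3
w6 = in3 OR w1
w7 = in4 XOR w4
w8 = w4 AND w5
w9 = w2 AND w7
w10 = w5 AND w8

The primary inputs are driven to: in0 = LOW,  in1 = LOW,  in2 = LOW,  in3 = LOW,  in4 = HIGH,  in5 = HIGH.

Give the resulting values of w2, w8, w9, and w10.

w2 = HIGH, w8 = HIGH, w9 = LOW, w10 = HIGH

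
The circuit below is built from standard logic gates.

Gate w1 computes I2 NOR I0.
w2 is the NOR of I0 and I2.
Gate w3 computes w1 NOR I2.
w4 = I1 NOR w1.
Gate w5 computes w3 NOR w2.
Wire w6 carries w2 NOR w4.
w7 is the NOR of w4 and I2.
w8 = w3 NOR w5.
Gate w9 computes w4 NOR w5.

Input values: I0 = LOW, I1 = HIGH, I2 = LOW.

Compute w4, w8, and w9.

w4 = LOW, w8 = HIGH, w9 = HIGH

w1 = I2 NOR I0 = LOW NOR LOW = HIGH
w2 = I0 NOR I2 = LOW NOR LOW = HIGH
w3 = w1 NOR I2 = HIGH NOR LOW = LOW
w4 = I1 NOR w1 = HIGH NOR HIGH = LOW
w5 = w3 NOR w2 = LOW NOR HIGH = LOW
w8 = w3 NOR w5 = LOW NOR LOW = HIGH
w9 = w4 NOR w5 = LOW NOR LOW = HIGH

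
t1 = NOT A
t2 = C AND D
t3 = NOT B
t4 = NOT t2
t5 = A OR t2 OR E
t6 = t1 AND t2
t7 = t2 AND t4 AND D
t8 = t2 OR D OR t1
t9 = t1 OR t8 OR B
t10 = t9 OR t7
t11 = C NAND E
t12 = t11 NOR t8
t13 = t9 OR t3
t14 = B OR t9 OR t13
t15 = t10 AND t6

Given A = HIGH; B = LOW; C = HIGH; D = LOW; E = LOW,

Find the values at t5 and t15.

t5 = HIGH  t15 = LOW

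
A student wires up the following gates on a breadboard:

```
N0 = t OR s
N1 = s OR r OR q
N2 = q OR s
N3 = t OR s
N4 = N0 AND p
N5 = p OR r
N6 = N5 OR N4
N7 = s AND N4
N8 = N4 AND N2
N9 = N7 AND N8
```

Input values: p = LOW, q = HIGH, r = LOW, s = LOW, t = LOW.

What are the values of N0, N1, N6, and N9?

N0 = LOW  N1 = HIGH  N6 = LOW  N9 = LOW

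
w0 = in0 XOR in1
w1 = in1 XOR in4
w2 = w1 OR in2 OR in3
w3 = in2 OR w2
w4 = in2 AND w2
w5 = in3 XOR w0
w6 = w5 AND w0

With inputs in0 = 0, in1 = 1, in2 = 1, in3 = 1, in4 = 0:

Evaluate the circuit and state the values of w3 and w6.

w3 = 1, w6 = 0

w0 = in0 XOR in1 = 0 XOR 1 = 1
w1 = in1 XOR in4 = 1 XOR 0 = 1
w2 = w1 OR in2 OR in3 = 1 OR 1 OR 1 = 1
w3 = in2 OR w2 = 1 OR 1 = 1
w5 = in3 XOR w0 = 1 XOR 1 = 0
w6 = w5 AND w0 = 0 AND 1 = 0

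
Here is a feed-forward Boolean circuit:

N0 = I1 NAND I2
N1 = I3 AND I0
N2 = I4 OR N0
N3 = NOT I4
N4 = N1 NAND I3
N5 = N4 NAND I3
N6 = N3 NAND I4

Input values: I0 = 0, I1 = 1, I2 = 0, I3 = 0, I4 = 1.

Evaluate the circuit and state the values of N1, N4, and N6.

N1 = I3 AND I0 = 0 AND 0 = 0
N3 = NOT I4 = NOT 1 = 0
N4 = N1 NAND I3 = 0 NAND 0 = 1
N6 = N3 NAND I4 = 0 NAND 1 = 1

N1 = 0  N4 = 1  N6 = 1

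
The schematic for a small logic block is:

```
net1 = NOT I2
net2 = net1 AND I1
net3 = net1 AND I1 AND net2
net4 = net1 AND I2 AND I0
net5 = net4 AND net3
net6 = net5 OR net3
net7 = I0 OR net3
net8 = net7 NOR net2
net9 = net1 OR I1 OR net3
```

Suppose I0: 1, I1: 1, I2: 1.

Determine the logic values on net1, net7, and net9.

net1 = 0, net7 = 1, net9 = 1

net1 = NOT I2 = NOT 1 = 0
net2 = net1 AND I1 = 0 AND 1 = 0
net3 = net1 AND I1 AND net2 = 0 AND 1 AND 0 = 0
net7 = I0 OR net3 = 1 OR 0 = 1
net9 = net1 OR I1 OR net3 = 0 OR 1 OR 0 = 1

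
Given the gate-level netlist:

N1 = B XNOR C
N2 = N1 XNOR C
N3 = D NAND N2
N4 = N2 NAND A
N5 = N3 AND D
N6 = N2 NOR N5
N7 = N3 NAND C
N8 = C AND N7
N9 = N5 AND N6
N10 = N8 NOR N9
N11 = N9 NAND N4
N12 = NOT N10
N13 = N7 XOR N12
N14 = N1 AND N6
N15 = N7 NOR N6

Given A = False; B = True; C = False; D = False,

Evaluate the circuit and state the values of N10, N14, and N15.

N10 = True, N14 = False, N15 = False

N1 = B XNOR C = True XNOR False = False
N2 = N1 XNOR C = False XNOR False = True
N3 = D NAND N2 = False NAND True = True
N5 = N3 AND D = True AND False = False
N6 = N2 NOR N5 = True NOR False = False
N7 = N3 NAND C = True NAND False = True
N8 = C AND N7 = False AND True = False
N9 = N5 AND N6 = False AND False = False
N10 = N8 NOR N9 = False NOR False = True
N14 = N1 AND N6 = False AND False = False
N15 = N7 NOR N6 = True NOR False = False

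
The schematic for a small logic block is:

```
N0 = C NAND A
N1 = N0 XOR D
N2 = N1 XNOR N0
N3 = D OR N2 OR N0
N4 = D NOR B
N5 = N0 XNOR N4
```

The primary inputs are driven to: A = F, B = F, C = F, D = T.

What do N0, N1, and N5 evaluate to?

N0 = C NAND A = F NAND F = T
N1 = N0 XOR D = T XOR T = F
N4 = D NOR B = T NOR F = F
N5 = N0 XNOR N4 = T XNOR F = F

N0 = T, N1 = F, N5 = F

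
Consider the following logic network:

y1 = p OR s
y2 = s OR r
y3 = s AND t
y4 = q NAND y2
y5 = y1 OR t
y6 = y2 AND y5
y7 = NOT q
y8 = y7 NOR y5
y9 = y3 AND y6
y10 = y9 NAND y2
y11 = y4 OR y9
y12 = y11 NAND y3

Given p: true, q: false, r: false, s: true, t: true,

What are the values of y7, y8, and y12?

y7 = true, y8 = false, y12 = false

y1 = p OR s = true OR true = true
y2 = s OR r = true OR false = true
y3 = s AND t = true AND true = true
y4 = q NAND y2 = false NAND true = true
y5 = y1 OR t = true OR true = true
y6 = y2 AND y5 = true AND true = true
y7 = NOT q = NOT false = true
y8 = y7 NOR y5 = true NOR true = false
y9 = y3 AND y6 = true AND true = true
y11 = y4 OR y9 = true OR true = true
y12 = y11 NAND y3 = true NAND true = false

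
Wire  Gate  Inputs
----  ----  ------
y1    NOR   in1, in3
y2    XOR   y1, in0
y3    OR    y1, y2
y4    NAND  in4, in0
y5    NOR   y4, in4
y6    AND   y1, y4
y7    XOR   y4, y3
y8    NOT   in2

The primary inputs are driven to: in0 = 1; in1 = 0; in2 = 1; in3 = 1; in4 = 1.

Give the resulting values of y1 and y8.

y1 = 0, y8 = 0

y1 = in1 NOR in3 = 0 NOR 1 = 0
y8 = NOT in2 = NOT 1 = 0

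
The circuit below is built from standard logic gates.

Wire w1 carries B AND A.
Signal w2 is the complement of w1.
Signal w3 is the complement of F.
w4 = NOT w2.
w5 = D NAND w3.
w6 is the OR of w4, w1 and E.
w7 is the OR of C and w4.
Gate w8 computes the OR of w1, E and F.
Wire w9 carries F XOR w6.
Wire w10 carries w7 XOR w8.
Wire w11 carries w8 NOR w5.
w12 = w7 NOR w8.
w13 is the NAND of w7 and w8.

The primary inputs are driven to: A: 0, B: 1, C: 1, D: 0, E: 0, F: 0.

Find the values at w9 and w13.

w1 = B AND A = 1 AND 0 = 0
w2 = NOT w1 = NOT 0 = 1
w4 = NOT w2 = NOT 1 = 0
w6 = w4 OR w1 OR E = 0 OR 0 OR 0 = 0
w7 = C OR w4 = 1 OR 0 = 1
w8 = w1 OR E OR F = 0 OR 0 OR 0 = 0
w9 = F XOR w6 = 0 XOR 0 = 0
w13 = w7 NAND w8 = 1 NAND 0 = 1

w9 = 0; w13 = 1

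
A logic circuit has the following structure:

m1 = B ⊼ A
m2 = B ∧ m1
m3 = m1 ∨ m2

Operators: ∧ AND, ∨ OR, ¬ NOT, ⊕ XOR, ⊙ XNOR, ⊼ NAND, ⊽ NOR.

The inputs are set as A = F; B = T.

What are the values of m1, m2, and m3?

m1 = T, m2 = T, m3 = T

m1 = B NAND A = T NAND F = T
m2 = B AND m1 = T AND T = T
m3 = m1 OR m2 = T OR T = T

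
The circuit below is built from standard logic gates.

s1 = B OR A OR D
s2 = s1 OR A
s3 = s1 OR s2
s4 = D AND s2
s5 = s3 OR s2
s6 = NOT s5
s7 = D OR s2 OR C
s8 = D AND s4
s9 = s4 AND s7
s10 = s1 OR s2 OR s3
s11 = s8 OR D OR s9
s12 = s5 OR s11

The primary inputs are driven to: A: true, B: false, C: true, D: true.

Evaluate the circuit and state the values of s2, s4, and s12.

s2 = true  s4 = true  s12 = true

s1 = B OR A OR D = false OR true OR true = true
s2 = s1 OR A = true OR true = true
s3 = s1 OR s2 = true OR true = true
s4 = D AND s2 = true AND true = true
s5 = s3 OR s2 = true OR true = true
s7 = D OR s2 OR C = true OR true OR true = true
s8 = D AND s4 = true AND true = true
s9 = s4 AND s7 = true AND true = true
s11 = s8 OR D OR s9 = true OR true OR true = true
s12 = s5 OR s11 = true OR true = true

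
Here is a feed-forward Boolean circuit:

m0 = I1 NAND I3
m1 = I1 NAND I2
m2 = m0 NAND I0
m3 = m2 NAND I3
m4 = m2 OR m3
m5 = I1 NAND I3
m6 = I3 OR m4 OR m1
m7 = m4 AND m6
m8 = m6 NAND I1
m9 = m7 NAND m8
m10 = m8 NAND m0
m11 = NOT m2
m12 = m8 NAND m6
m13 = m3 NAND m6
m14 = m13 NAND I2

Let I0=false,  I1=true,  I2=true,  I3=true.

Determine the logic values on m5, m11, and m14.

m0 = I1 NAND I3 = true NAND true = false
m1 = I1 NAND I2 = true NAND true = false
m2 = m0 NAND I0 = false NAND false = true
m3 = m2 NAND I3 = true NAND true = false
m4 = m2 OR m3 = true OR false = true
m5 = I1 NAND I3 = true NAND true = false
m6 = I3 OR m4 OR m1 = true OR true OR false = true
m11 = NOT m2 = NOT true = false
m13 = m3 NAND m6 = false NAND true = true
m14 = m13 NAND I2 = true NAND true = false

m5 = false; m11 = false; m14 = false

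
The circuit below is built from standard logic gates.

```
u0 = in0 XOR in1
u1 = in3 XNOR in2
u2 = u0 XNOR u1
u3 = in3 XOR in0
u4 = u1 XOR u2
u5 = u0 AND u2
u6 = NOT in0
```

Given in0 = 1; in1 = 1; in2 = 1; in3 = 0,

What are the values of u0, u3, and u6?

u0 = 0; u3 = 1; u6 = 0

u0 = in0 XOR in1 = 1 XOR 1 = 0
u3 = in3 XOR in0 = 0 XOR 1 = 1
u6 = NOT in0 = NOT 1 = 0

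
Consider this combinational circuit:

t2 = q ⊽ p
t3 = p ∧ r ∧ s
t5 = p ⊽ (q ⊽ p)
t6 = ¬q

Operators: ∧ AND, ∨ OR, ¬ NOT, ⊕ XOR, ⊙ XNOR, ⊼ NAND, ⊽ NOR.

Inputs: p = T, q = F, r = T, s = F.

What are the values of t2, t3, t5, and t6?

t2 = F, t3 = F, t5 = F, t6 = T

t2 = F ⊽ T = F
t3 = T ∧ T ∧ F = F
t5 = T ⊽ (F ⊽ T) = F
t6 = ¬F = T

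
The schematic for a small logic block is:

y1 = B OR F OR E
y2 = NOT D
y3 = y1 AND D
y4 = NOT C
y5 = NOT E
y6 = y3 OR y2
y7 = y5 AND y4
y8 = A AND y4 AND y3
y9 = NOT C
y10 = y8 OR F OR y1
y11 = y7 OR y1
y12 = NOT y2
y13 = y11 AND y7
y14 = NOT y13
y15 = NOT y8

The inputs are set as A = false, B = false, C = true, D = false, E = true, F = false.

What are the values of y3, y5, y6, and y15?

y1 = B OR F OR E = false OR false OR true = true
y2 = NOT D = NOT false = true
y3 = y1 AND D = true AND false = false
y4 = NOT C = NOT true = false
y5 = NOT E = NOT true = false
y6 = y3 OR y2 = false OR true = true
y8 = A AND y4 AND y3 = false AND false AND false = false
y15 = NOT y8 = NOT false = true

y3 = false  y5 = false  y6 = true  y15 = true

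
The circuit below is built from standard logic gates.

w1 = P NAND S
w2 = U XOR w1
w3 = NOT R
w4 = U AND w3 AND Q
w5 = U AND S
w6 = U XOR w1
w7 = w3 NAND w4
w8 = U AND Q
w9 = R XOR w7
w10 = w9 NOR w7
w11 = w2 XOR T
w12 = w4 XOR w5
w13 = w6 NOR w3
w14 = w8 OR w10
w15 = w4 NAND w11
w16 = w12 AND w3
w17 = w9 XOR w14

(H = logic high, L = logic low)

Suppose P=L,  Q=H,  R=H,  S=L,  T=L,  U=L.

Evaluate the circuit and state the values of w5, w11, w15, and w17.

w5 = L  w11 = H  w15 = H  w17 = L

w1 = P NAND S = L NAND L = H
w2 = U XOR w1 = L XOR H = H
w3 = NOT R = NOT H = L
w4 = U AND w3 AND Q = L AND L AND H = L
w5 = U AND S = L AND L = L
w7 = w3 NAND w4 = L NAND L = H
w8 = U AND Q = L AND H = L
w9 = R XOR w7 = H XOR H = L
w10 = w9 NOR w7 = L NOR H = L
w11 = w2 XOR T = H XOR L = H
w14 = w8 OR w10 = L OR L = L
w15 = w4 NAND w11 = L NAND H = H
w17 = w9 XOR w14 = L XOR L = L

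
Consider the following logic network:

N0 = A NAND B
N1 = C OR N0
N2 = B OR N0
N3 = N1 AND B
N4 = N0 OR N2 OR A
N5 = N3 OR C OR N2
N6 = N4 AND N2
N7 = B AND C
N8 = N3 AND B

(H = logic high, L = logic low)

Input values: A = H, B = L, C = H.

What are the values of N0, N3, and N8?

N0 = H  N3 = L  N8 = L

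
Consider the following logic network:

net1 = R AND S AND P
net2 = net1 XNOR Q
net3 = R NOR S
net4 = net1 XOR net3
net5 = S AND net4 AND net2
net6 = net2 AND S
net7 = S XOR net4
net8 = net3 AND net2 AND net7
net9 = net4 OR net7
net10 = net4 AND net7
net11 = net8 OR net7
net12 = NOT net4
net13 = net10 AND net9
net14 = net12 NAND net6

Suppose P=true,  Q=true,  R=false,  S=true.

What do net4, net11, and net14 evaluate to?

net4 = false  net11 = true  net14 = true

net1 = R AND S AND P = false AND true AND true = false
net2 = net1 XNOR Q = false XNOR true = false
net3 = R NOR S = false NOR true = false
net4 = net1 XOR net3 = false XOR false = false
net6 = net2 AND S = false AND true = false
net7 = S XOR net4 = true XOR false = true
net8 = net3 AND net2 AND net7 = false AND false AND true = false
net11 = net8 OR net7 = false OR true = true
net12 = NOT net4 = NOT false = true
net14 = net12 NAND net6 = true NAND false = true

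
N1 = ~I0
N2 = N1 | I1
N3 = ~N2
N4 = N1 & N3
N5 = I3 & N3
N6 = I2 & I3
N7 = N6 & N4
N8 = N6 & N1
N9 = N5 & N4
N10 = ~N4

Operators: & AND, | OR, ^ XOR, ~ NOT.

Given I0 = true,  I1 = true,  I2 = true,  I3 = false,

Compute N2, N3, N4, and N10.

N2 = true, N3 = false, N4 = false, N10 = true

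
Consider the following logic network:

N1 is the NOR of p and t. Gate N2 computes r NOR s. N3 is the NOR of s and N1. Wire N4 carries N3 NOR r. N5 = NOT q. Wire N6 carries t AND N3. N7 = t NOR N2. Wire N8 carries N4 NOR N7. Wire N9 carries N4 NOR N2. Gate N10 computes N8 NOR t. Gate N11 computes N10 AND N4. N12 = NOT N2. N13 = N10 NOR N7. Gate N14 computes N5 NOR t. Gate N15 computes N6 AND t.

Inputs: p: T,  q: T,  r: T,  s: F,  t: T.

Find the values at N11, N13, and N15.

N11 = F; N13 = T; N15 = T

N1 = p NOR t = T NOR T = F
N2 = r NOR s = T NOR F = F
N3 = s NOR N1 = F NOR F = T
N4 = N3 NOR r = T NOR T = F
N6 = t AND N3 = T AND T = T
N7 = t NOR N2 = T NOR F = F
N8 = N4 NOR N7 = F NOR F = T
N10 = N8 NOR t = T NOR T = F
N11 = N10 AND N4 = F AND F = F
N13 = N10 NOR N7 = F NOR F = T
N15 = N6 AND t = T AND T = T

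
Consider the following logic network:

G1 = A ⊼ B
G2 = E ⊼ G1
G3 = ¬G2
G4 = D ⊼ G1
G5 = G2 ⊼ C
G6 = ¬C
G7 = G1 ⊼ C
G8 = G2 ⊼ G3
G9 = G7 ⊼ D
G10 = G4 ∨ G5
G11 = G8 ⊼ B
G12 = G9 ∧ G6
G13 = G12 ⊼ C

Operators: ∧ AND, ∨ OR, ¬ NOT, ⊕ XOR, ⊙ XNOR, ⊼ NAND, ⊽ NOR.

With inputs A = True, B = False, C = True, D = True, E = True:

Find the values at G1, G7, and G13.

G1 = A NAND B = True NAND False = True
G6 = NOT C = NOT True = False
G7 = G1 NAND C = True NAND True = False
G9 = G7 NAND D = False NAND True = True
G12 = G9 AND G6 = True AND False = False
G13 = G12 NAND C = False NAND True = True

G1 = True, G7 = False, G13 = True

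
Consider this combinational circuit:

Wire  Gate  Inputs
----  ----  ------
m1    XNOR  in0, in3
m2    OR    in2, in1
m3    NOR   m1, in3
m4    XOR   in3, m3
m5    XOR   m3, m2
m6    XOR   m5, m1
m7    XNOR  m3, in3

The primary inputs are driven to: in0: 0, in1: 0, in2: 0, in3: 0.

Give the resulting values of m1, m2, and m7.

m1 = 1; m2 = 0; m7 = 1

m1 = in0 XNOR in3 = 0 XNOR 0 = 1
m2 = in2 OR in1 = 0 OR 0 = 0
m3 = m1 NOR in3 = 1 NOR 0 = 0
m7 = m3 XNOR in3 = 0 XNOR 0 = 1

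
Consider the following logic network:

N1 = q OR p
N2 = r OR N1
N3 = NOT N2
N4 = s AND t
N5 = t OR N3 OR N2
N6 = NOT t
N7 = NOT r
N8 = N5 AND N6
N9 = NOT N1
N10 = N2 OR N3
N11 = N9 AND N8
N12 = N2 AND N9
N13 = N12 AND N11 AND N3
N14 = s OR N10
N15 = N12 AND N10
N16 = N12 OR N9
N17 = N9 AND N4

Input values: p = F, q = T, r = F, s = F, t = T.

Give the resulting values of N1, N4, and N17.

N1 = q OR p = T OR F = T
N4 = s AND t = F AND T = F
N9 = NOT N1 = NOT T = F
N17 = N9 AND N4 = F AND F = F

N1 = T  N4 = F  N17 = F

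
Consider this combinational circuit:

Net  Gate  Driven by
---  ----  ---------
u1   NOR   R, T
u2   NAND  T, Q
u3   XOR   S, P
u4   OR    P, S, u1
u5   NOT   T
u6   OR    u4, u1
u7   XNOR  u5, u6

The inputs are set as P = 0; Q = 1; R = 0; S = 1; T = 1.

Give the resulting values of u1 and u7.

u1 = 0  u7 = 0

u1 = R NOR T = 0 NOR 1 = 0
u4 = P OR S OR u1 = 0 OR 1 OR 0 = 1
u5 = NOT T = NOT 1 = 0
u6 = u4 OR u1 = 1 OR 0 = 1
u7 = u5 XNOR u6 = 0 XNOR 1 = 0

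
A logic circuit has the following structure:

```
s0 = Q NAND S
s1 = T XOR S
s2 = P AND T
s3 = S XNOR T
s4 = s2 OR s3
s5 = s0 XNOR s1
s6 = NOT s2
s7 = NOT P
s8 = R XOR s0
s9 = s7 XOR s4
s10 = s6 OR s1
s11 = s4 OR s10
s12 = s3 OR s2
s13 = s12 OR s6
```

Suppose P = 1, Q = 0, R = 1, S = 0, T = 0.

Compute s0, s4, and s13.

s0 = 1, s4 = 1, s13 = 1

s0 = Q NAND S = 0 NAND 0 = 1
s2 = P AND T = 1 AND 0 = 0
s3 = S XNOR T = 0 XNOR 0 = 1
s4 = s2 OR s3 = 0 OR 1 = 1
s6 = NOT s2 = NOT 0 = 1
s12 = s3 OR s2 = 1 OR 0 = 1
s13 = s12 OR s6 = 1 OR 1 = 1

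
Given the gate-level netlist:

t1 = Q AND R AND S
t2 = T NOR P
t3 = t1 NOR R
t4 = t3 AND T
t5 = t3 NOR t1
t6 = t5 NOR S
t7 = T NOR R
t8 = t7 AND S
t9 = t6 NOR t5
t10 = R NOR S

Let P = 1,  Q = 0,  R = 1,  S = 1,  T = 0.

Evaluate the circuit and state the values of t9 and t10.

t1 = Q AND R AND S = 0 AND 1 AND 1 = 0
t3 = t1 NOR R = 0 NOR 1 = 0
t5 = t3 NOR t1 = 0 NOR 0 = 1
t6 = t5 NOR S = 1 NOR 1 = 0
t9 = t6 NOR t5 = 0 NOR 1 = 0
t10 = R NOR S = 1 NOR 1 = 0

t9 = 0  t10 = 0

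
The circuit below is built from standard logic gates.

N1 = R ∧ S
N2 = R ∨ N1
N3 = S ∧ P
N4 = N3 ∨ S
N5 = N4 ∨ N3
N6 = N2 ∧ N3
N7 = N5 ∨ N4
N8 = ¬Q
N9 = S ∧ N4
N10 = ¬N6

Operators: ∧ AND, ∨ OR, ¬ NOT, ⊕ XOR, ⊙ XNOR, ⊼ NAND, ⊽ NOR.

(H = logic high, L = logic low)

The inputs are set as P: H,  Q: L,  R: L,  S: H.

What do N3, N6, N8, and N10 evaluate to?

N1 = R AND S = L AND H = L
N2 = R OR N1 = L OR L = L
N3 = S AND P = H AND H = H
N6 = N2 AND N3 = L AND H = L
N8 = NOT Q = NOT L = H
N10 = NOT N6 = NOT L = H

N3 = H, N6 = L, N8 = H, N10 = H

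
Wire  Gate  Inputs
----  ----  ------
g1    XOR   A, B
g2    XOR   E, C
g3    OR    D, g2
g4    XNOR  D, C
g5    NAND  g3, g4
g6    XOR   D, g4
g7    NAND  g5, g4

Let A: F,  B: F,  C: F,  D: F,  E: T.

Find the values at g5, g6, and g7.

g5 = F, g6 = T, g7 = T

g2 = E XOR C = T XOR F = T
g3 = D OR g2 = F OR T = T
g4 = D XNOR C = F XNOR F = T
g5 = g3 NAND g4 = T NAND T = F
g6 = D XOR g4 = F XOR T = T
g7 = g5 NAND g4 = F NAND T = T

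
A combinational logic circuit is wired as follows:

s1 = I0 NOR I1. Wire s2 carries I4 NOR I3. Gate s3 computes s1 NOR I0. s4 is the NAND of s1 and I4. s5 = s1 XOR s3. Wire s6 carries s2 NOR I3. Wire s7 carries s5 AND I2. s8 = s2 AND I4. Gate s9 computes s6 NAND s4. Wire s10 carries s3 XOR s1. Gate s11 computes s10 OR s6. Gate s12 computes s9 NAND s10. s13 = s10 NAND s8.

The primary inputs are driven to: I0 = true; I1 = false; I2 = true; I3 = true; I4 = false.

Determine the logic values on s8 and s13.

s8 = false  s13 = true

s1 = I0 NOR I1 = true NOR false = false
s2 = I4 NOR I3 = false NOR true = false
s3 = s1 NOR I0 = false NOR true = false
s8 = s2 AND I4 = false AND false = false
s10 = s3 XOR s1 = false XOR false = false
s13 = s10 NAND s8 = false NAND false = true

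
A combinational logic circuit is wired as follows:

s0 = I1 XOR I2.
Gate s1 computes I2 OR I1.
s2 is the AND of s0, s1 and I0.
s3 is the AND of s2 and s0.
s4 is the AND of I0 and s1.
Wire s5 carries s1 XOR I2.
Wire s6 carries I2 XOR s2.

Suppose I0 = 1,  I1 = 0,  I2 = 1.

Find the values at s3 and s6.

s0 = I1 XOR I2 = 0 XOR 1 = 1
s1 = I2 OR I1 = 1 OR 0 = 1
s2 = s0 AND s1 AND I0 = 1 AND 1 AND 1 = 1
s3 = s2 AND s0 = 1 AND 1 = 1
s6 = I2 XOR s2 = 1 XOR 1 = 0

s3 = 1  s6 = 0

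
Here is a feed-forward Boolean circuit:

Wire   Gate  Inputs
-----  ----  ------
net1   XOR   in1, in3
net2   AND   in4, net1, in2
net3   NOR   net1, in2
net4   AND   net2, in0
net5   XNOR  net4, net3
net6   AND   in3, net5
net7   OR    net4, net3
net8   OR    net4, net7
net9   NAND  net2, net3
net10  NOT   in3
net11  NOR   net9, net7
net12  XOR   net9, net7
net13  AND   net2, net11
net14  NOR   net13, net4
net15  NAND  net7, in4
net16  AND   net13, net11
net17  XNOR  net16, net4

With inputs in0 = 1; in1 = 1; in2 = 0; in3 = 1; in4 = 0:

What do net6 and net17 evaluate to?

net6 = 0; net17 = 1

net1 = in1 XOR in3 = 1 XOR 1 = 0
net2 = in4 AND net1 AND in2 = 0 AND 0 AND 0 = 0
net3 = net1 NOR in2 = 0 NOR 0 = 1
net4 = net2 AND in0 = 0 AND 1 = 0
net5 = net4 XNOR net3 = 0 XNOR 1 = 0
net6 = in3 AND net5 = 1 AND 0 = 0
net7 = net4 OR net3 = 0 OR 1 = 1
net9 = net2 NAND net3 = 0 NAND 1 = 1
net11 = net9 NOR net7 = 1 NOR 1 = 0
net13 = net2 AND net11 = 0 AND 0 = 0
net16 = net13 AND net11 = 0 AND 0 = 0
net17 = net16 XNOR net4 = 0 XNOR 0 = 1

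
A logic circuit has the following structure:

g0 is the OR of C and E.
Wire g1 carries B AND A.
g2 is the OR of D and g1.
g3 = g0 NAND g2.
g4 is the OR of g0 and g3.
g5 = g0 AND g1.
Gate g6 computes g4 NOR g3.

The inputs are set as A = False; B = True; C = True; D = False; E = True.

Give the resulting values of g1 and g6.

g0 = C OR E = True OR True = True
g1 = B AND A = True AND False = False
g2 = D OR g1 = False OR False = False
g3 = g0 NAND g2 = True NAND False = True
g4 = g0 OR g3 = True OR True = True
g6 = g4 NOR g3 = True NOR True = False

g1 = False, g6 = False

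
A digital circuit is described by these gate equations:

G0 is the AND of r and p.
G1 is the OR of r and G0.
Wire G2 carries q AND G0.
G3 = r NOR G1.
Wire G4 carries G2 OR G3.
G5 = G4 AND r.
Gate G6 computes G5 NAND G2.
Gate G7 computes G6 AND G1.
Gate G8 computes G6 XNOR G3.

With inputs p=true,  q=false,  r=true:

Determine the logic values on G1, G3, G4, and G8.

G1 = true, G3 = false, G4 = false, G8 = false

G0 = r AND p = true AND true = true
G1 = r OR G0 = true OR true = true
G2 = q AND G0 = false AND true = false
G3 = r NOR G1 = true NOR true = false
G4 = G2 OR G3 = false OR false = false
G5 = G4 AND r = false AND true = false
G6 = G5 NAND G2 = false NAND false = true
G8 = G6 XNOR G3 = true XNOR false = false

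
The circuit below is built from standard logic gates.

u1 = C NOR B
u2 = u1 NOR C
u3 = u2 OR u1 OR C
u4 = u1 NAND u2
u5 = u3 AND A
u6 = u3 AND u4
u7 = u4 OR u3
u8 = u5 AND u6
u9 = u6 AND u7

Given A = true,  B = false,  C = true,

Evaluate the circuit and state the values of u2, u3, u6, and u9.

u2 = false, u3 = true, u6 = true, u9 = true

u1 = C NOR B = true NOR false = false
u2 = u1 NOR C = false NOR true = false
u3 = u2 OR u1 OR C = false OR false OR true = true
u4 = u1 NAND u2 = false NAND false = true
u6 = u3 AND u4 = true AND true = true
u7 = u4 OR u3 = true OR true = true
u9 = u6 AND u7 = true AND true = true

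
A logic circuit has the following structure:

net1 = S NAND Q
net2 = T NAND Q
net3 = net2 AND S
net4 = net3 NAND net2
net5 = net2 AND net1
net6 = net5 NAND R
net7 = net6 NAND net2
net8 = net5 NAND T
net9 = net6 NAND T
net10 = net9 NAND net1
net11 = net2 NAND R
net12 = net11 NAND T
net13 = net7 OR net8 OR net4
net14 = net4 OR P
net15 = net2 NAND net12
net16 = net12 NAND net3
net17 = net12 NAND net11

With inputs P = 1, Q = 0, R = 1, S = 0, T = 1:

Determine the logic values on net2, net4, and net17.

net2 = T NAND Q = 1 NAND 0 = 1
net3 = net2 AND S = 1 AND 0 = 0
net4 = net3 NAND net2 = 0 NAND 1 = 1
net11 = net2 NAND R = 1 NAND 1 = 0
net12 = net11 NAND T = 0 NAND 1 = 1
net17 = net12 NAND net11 = 1 NAND 0 = 1

net2 = 1, net4 = 1, net17 = 1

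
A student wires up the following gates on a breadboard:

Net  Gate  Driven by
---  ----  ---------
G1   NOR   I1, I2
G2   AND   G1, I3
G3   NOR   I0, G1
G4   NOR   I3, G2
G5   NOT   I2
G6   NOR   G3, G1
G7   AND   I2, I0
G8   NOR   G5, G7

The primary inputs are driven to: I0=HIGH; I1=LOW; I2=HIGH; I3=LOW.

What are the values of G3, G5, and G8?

G1 = I1 NOR I2 = LOW NOR HIGH = LOW
G3 = I0 NOR G1 = HIGH NOR LOW = LOW
G5 = NOT I2 = NOT HIGH = LOW
G7 = I2 AND I0 = HIGH AND HIGH = HIGH
G8 = G5 NOR G7 = LOW NOR HIGH = LOW

G3 = LOW; G5 = LOW; G8 = LOW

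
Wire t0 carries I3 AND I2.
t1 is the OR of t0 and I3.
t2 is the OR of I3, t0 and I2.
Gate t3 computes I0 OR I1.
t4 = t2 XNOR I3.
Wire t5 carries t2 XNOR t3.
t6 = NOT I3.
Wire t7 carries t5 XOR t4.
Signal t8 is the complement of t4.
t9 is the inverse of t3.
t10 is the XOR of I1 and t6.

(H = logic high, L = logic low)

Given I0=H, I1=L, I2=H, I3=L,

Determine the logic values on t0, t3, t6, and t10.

t0 = L, t3 = H, t6 = H, t10 = H

t0 = I3 AND I2 = L AND H = L
t3 = I0 OR I1 = H OR L = H
t6 = NOT I3 = NOT L = H
t10 = I1 XOR t6 = L XOR H = H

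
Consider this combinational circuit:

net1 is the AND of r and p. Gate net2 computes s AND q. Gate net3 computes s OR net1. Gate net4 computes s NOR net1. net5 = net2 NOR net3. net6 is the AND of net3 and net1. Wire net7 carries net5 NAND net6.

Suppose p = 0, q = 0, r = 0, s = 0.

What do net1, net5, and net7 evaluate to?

net1 = 0, net5 = 1, net7 = 1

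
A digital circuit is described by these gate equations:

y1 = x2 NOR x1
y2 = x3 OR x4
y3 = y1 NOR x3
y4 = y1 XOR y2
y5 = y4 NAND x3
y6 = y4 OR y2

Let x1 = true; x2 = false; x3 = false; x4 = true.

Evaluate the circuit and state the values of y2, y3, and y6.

y1 = x2 NOR x1 = false NOR true = false
y2 = x3 OR x4 = false OR true = true
y3 = y1 NOR x3 = false NOR false = true
y4 = y1 XOR y2 = false XOR true = true
y6 = y4 OR y2 = true OR true = true

y2 = true  y3 = true  y6 = true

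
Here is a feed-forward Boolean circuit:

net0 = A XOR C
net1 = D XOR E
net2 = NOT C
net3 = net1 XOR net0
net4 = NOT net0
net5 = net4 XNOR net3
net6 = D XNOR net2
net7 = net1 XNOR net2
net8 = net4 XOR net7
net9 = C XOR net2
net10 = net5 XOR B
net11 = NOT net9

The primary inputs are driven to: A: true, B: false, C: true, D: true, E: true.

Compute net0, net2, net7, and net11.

net0 = A XOR C = true XOR true = false
net1 = D XOR E = true XOR true = false
net2 = NOT C = NOT true = false
net7 = net1 XNOR net2 = false XNOR false = true
net9 = C XOR net2 = true XOR false = true
net11 = NOT net9 = NOT true = false

net0 = false; net2 = false; net7 = true; net11 = false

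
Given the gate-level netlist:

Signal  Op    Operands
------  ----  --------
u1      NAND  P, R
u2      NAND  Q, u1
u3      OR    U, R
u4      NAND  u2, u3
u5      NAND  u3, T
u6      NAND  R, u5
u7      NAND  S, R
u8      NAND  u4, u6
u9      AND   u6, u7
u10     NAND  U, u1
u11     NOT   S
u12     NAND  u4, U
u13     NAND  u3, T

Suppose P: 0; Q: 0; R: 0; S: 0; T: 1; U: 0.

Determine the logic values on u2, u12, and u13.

u2 = 1; u12 = 1; u13 = 1

u1 = P NAND R = 0 NAND 0 = 1
u2 = Q NAND u1 = 0 NAND 1 = 1
u3 = U OR R = 0 OR 0 = 0
u4 = u2 NAND u3 = 1 NAND 0 = 1
u12 = u4 NAND U = 1 NAND 0 = 1
u13 = u3 NAND T = 0 NAND 1 = 1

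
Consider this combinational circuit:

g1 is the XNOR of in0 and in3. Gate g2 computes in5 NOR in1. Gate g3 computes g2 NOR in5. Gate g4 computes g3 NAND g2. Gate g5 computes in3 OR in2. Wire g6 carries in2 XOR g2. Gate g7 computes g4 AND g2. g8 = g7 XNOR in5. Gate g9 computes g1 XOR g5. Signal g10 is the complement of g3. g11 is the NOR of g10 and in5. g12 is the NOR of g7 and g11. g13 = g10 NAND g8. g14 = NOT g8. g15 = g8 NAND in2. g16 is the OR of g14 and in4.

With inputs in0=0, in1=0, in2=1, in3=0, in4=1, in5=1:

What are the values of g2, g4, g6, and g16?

g2 = in5 NOR in1 = 1 NOR 0 = 0
g3 = g2 NOR in5 = 0 NOR 1 = 0
g4 = g3 NAND g2 = 0 NAND 0 = 1
g6 = in2 XOR g2 = 1 XOR 0 = 1
g7 = g4 AND g2 = 1 AND 0 = 0
g8 = g7 XNOR in5 = 0 XNOR 1 = 0
g14 = NOT g8 = NOT 0 = 1
g16 = g14 OR in4 = 1 OR 1 = 1

g2 = 0; g4 = 1; g6 = 1; g16 = 1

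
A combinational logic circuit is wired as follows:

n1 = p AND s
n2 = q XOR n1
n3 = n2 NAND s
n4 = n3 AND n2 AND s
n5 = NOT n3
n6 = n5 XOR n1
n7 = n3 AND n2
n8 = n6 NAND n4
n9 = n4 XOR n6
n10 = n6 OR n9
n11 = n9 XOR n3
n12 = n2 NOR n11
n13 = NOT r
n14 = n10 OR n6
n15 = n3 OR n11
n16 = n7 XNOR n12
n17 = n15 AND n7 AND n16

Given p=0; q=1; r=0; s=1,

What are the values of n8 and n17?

n1 = p AND s = 0 AND 1 = 0
n2 = q XOR n1 = 1 XOR 0 = 1
n3 = n2 NAND s = 1 NAND 1 = 0
n4 = n3 AND n2 AND s = 0 AND 1 AND 1 = 0
n5 = NOT n3 = NOT 0 = 1
n6 = n5 XOR n1 = 1 XOR 0 = 1
n7 = n3 AND n2 = 0 AND 1 = 0
n8 = n6 NAND n4 = 1 NAND 0 = 1
n9 = n4 XOR n6 = 0 XOR 1 = 1
n11 = n9 XOR n3 = 1 XOR 0 = 1
n12 = n2 NOR n11 = 1 NOR 1 = 0
n15 = n3 OR n11 = 0 OR 1 = 1
n16 = n7 XNOR n12 = 0 XNOR 0 = 1
n17 = n15 AND n7 AND n16 = 1 AND 0 AND 1 = 0

n8 = 1, n17 = 0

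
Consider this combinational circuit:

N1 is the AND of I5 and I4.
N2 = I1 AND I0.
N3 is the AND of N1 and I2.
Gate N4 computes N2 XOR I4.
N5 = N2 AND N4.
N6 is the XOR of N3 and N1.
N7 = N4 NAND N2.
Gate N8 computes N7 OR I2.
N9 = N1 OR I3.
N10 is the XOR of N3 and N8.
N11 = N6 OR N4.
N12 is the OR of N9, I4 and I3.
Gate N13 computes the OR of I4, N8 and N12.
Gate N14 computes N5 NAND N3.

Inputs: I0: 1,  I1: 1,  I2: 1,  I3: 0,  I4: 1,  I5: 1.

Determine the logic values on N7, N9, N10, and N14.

N7 = 1; N9 = 1; N10 = 0; N14 = 1

N1 = I5 AND I4 = 1 AND 1 = 1
N2 = I1 AND I0 = 1 AND 1 = 1
N3 = N1 AND I2 = 1 AND 1 = 1
N4 = N2 XOR I4 = 1 XOR 1 = 0
N5 = N2 AND N4 = 1 AND 0 = 0
N7 = N4 NAND N2 = 0 NAND 1 = 1
N8 = N7 OR I2 = 1 OR 1 = 1
N9 = N1 OR I3 = 1 OR 0 = 1
N10 = N3 XOR N8 = 1 XOR 1 = 0
N14 = N5 NAND N3 = 0 NAND 1 = 1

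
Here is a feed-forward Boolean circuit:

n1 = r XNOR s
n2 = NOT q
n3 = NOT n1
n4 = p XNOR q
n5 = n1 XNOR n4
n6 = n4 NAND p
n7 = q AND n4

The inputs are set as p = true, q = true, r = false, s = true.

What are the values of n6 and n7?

n6 = false  n7 = true

n4 = p XNOR q = true XNOR true = true
n6 = n4 NAND p = true NAND true = false
n7 = q AND n4 = true AND true = true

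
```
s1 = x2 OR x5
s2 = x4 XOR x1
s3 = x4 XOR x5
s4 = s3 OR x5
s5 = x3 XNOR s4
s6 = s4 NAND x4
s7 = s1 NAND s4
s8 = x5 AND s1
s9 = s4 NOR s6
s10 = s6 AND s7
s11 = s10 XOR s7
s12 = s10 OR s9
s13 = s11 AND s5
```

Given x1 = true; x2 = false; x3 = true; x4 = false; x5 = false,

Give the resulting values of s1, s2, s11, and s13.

s1 = false, s2 = true, s11 = false, s13 = false

s1 = x2 OR x5 = false OR false = false
s2 = x4 XOR x1 = false XOR true = true
s3 = x4 XOR x5 = false XOR false = false
s4 = s3 OR x5 = false OR false = false
s5 = x3 XNOR s4 = true XNOR false = false
s6 = s4 NAND x4 = false NAND false = true
s7 = s1 NAND s4 = false NAND false = true
s10 = s6 AND s7 = true AND true = true
s11 = s10 XOR s7 = true XOR true = false
s13 = s11 AND s5 = false AND false = false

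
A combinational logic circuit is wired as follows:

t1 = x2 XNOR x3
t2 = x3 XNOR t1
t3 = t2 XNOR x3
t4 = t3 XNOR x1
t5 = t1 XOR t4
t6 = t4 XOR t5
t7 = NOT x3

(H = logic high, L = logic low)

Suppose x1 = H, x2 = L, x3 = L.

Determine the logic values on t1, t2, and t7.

t1 = x2 XNOR x3 = L XNOR L = H
t2 = x3 XNOR t1 = L XNOR H = L
t7 = NOT x3 = NOT L = H

t1 = H  t2 = L  t7 = H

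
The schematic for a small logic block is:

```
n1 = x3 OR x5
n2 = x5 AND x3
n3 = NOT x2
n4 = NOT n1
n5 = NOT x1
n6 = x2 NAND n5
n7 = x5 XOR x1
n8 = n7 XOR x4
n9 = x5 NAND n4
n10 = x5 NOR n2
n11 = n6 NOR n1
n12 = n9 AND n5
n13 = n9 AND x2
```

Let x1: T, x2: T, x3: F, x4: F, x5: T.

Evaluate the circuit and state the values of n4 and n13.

n4 = F  n13 = T

n1 = x3 OR x5 = F OR T = T
n4 = NOT n1 = NOT T = F
n9 = x5 NAND n4 = T NAND F = T
n13 = n9 AND x2 = T AND T = T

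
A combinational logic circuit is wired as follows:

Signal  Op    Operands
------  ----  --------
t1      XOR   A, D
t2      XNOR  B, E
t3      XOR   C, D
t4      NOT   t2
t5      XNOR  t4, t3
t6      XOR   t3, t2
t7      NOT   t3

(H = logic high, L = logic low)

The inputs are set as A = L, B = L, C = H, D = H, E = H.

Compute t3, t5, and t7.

t2 = B XNOR E = L XNOR H = L
t3 = C XOR D = H XOR H = L
t4 = NOT t2 = NOT L = H
t5 = t4 XNOR t3 = H XNOR L = L
t7 = NOT t3 = NOT L = H

t3 = L, t5 = L, t7 = H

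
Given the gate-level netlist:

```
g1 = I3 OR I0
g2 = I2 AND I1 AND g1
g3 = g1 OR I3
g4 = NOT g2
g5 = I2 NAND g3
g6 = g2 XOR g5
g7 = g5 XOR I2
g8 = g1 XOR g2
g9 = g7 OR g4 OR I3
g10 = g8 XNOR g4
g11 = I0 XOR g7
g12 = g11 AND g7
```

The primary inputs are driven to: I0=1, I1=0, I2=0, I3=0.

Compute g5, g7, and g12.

g1 = I3 OR I0 = 0 OR 1 = 1
g3 = g1 OR I3 = 1 OR 0 = 1
g5 = I2 NAND g3 = 0 NAND 1 = 1
g7 = g5 XOR I2 = 1 XOR 0 = 1
g11 = I0 XOR g7 = 1 XOR 1 = 0
g12 = g11 AND g7 = 0 AND 1 = 0

g5 = 1, g7 = 1, g12 = 0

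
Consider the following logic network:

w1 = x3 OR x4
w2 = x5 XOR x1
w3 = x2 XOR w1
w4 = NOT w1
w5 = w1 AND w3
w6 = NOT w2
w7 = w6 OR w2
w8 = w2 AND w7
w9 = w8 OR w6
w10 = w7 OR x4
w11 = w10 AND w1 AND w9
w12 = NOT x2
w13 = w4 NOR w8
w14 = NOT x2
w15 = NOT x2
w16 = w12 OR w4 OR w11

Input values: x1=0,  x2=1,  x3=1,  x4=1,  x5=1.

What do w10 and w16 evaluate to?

w10 = 1  w16 = 1

w1 = x3 OR x4 = 1 OR 1 = 1
w2 = x5 XOR x1 = 1 XOR 0 = 1
w4 = NOT w1 = NOT 1 = 0
w6 = NOT w2 = NOT 1 = 0
w7 = w6 OR w2 = 0 OR 1 = 1
w8 = w2 AND w7 = 1 AND 1 = 1
w9 = w8 OR w6 = 1 OR 0 = 1
w10 = w7 OR x4 = 1 OR 1 = 1
w11 = w10 AND w1 AND w9 = 1 AND 1 AND 1 = 1
w12 = NOT x2 = NOT 1 = 0
w16 = w12 OR w4 OR w11 = 0 OR 0 OR 1 = 1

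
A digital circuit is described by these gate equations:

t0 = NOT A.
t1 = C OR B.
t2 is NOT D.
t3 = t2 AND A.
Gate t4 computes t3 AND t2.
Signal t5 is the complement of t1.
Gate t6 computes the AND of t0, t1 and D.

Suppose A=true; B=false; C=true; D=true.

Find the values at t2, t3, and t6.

t2 = false  t3 = false  t6 = false

t0 = NOT A = NOT true = false
t1 = C OR B = true OR false = true
t2 = NOT D = NOT true = false
t3 = t2 AND A = false AND true = false
t6 = t0 AND t1 AND D = false AND true AND true = false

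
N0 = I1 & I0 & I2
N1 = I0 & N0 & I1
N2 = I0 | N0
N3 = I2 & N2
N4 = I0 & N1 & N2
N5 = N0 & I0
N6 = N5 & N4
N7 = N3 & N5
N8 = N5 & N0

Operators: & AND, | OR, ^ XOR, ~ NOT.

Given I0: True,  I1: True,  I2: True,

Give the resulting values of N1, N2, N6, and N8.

N0 = I1 AND I0 AND I2 = True AND True AND True = True
N1 = I0 AND N0 AND I1 = True AND True AND True = True
N2 = I0 OR N0 = True OR True = True
N4 = I0 AND N1 AND N2 = True AND True AND True = True
N5 = N0 AND I0 = True AND True = True
N6 = N5 AND N4 = True AND True = True
N8 = N5 AND N0 = True AND True = True

N1 = True, N2 = True, N6 = True, N8 = True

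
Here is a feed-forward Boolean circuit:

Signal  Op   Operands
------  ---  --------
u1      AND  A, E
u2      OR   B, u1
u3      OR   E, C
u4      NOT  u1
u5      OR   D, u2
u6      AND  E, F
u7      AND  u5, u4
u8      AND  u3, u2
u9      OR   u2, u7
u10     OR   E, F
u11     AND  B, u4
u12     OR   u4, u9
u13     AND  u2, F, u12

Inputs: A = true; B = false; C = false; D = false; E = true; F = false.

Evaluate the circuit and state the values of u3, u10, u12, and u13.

u1 = A AND E = true AND true = true
u2 = B OR u1 = false OR true = true
u3 = E OR C = true OR false = true
u4 = NOT u1 = NOT true = false
u5 = D OR u2 = false OR true = true
u7 = u5 AND u4 = true AND false = false
u9 = u2 OR u7 = true OR false = true
u10 = E OR F = true OR false = true
u12 = u4 OR u9 = false OR true = true
u13 = u2 AND F AND u12 = true AND false AND true = false

u3 = true; u10 = true; u12 = true; u13 = false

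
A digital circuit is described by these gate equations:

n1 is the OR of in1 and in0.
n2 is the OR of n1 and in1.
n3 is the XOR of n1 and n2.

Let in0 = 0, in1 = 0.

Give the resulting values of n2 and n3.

n2 = 0; n3 = 0

n1 = in1 OR in0 = 0 OR 0 = 0
n2 = n1 OR in1 = 0 OR 0 = 0
n3 = n1 XOR n2 = 0 XOR 0 = 0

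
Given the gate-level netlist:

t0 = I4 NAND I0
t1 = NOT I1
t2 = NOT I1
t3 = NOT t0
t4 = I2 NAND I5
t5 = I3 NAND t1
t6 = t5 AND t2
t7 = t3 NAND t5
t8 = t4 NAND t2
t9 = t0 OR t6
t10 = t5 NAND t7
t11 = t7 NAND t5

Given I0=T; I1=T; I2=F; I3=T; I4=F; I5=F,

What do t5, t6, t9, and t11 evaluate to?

t0 = I4 NAND I0 = F NAND T = T
t1 = NOT I1 = NOT T = F
t2 = NOT I1 = NOT T = F
t3 = NOT t0 = NOT T = F
t5 = I3 NAND t1 = T NAND F = T
t6 = t5 AND t2 = T AND F = F
t7 = t3 NAND t5 = F NAND T = T
t9 = t0 OR t6 = T OR F = T
t11 = t7 NAND t5 = T NAND T = F

t5 = T; t6 = F; t9 = T; t11 = F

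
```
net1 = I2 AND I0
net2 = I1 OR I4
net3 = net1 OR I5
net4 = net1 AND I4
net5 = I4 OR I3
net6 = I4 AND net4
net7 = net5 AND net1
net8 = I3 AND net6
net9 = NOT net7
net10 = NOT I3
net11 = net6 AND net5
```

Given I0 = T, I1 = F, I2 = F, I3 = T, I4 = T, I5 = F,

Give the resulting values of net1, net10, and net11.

net1 = I2 AND I0 = F AND T = F
net4 = net1 AND I4 = F AND T = F
net5 = I4 OR I3 = T OR T = T
net6 = I4 AND net4 = T AND F = F
net10 = NOT I3 = NOT T = F
net11 = net6 AND net5 = F AND T = F

net1 = F, net10 = F, net11 = F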